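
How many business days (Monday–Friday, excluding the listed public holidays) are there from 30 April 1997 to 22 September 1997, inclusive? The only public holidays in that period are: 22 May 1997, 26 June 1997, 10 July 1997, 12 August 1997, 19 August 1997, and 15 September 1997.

98 business days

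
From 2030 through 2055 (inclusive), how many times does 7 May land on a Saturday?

4

Day of week of May 7 in each year:
2030: Tue, 2031: Wed, 2032: Fri, 2033: Sat ✓, 2034: Sun, 2035: Mon, 2036: Wed, 2037: Thu, 2038: Fri, 2039: Sat ✓, 2040: Mon, 2041: Tue, 2042: Wed, 2043: Thu, 2044: Sat ✓, 2045: Sun, 2046: Mon, 2047: Tue, 2048: Thu, 2049: Fri, 2050: Sat ✓, 2051: Sun, 2052: Tue, 2053: Wed, 2054: Thu, 2055: Fri
Saturdays: 2033, 2039, 2044, 2050.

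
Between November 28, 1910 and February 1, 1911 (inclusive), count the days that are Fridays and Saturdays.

November 28, 1910 is a Monday.
The range spans 66 days (inclusive of both endpoints).
66 = 7 × 9 + 3, so there are 9 full weeks plus 3 extra days.
Each full week contributes 2 days from the set (Fri, Sat): 9 × 2 = 18.
The 3 extra days are Mon, Tue, Wed — none qualify.
Total: 18 + 0 = 18.

18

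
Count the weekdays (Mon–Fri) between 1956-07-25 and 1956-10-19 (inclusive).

63 weekdays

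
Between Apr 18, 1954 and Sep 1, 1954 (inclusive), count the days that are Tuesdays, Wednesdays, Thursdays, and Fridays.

78

Apr 18, 1954 is a Sunday.
That's 137 days from start to end, counting both.
137 = 7 × 19 + 4, so there are 19 full weeks plus 4 extra days.
Each full week contributes 4 days from the set (Tue, Wed, Thu, Fri): 19 × 4 = 76.
The 4 extra days are Sunday, Monday, Tuesday, Wednesday — 2 of them qualify.
Total: 76 + 2 = 78.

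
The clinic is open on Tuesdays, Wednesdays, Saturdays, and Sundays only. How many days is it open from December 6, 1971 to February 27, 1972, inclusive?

48

December 6, 1971 is a Monday.
The range spans 84 days (inclusive of both endpoints).
84 = 7 × 12, so the span is exactly 12 full weeks.
Each full week contributes 4 days from the set (Tue, Wed, Sat, Sun): 12 × 4 = 48.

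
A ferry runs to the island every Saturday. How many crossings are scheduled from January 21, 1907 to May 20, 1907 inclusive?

January 21, 1907 is a Monday.
That's 120 days from start to end, counting both.
120 = 7 × 17 + 1, so there are 17 full weeks plus 1 extra day.
Each full week contributes one Saturday: 17 so far.
The 1 extra day is Monday — none qualify.
Total: 17 + 0 = 17.

17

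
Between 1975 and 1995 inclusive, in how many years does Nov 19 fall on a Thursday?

Day of week of November 19 in each year:
1975: Wed, 1976: Fri, 1977: Sat, 1978: Sun, 1979: Mon, 1980: Wed, 1981: Thu ✓, 1982: Fri, 1983: Sat, 1984: Mon, 1985: Tue, 1986: Wed, 1987: Thu ✓, 1988: Sat, 1989: Sun, 1990: Mon, 1991: Tue, 1992: Thu ✓, 1993: Fri, 1994: Sat, 1995: Sun
Thursdays: 1981, 1987, 1992.

3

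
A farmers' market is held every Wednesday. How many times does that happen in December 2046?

2046-12-01 is a Saturday.
The range spans 31 days (inclusive of both endpoints).
31 = 7 × 4 + 3, so there are 4 full weeks plus 3 extra days.
Each full week contributes one Wednesday: 4 so far.
The 3 extra days are Sat, Sun, Mon — none qualify.
Total: 4 + 0 = 4.

4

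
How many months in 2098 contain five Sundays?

A month has five Sundays exactly when Sunday falls within its first (length − 28) days.
Jan: 31 days, starts Wed → 5 of Wed, Thu, Fri
Feb: 28 days, starts Sat → 5 of (none)
Mar: 31 days, starts Sat → 5 of Sat, Sun, Mon ✓
Apr: 30 days, starts Tue → 5 of Tue, Wed
May: 31 days, starts Thu → 5 of Thu, Fri, Sat
Jun: 30 days, starts Sun → 5 of Sun, Mon ✓
Jul: 31 days, starts Tue → 5 of Tue, Wed, Thu
Aug: 31 days, starts Fri → 5 of Fri, Sat, Sun ✓
Sep: 30 days, starts Mon → 5 of Mon, Tue
Oct: 31 days, starts Wed → 5 of Wed, Thu, Fri
Nov: 30 days, starts Sat → 5 of Sat, Sun ✓
Dec: 31 days, starts Mon → 5 of Mon, Tue, Wed
Months with five Sundays: Mar, Jun, Aug, Nov.

4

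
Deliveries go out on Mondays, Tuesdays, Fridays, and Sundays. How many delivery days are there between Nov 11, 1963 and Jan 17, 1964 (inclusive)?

Nov 11, 1963 is a Monday.
The range spans 68 days (inclusive of both endpoints).
68 = 7 × 9 + 5, so there are 9 full weeks plus 5 extra days.
Each full week contributes 4 days from the set (Mon, Tue, Fri, Sun): 9 × 4 = 36.
The 5 extra days are Mon, Tue, Wed, Thu, Fri — 3 of them qualify.
Total: 36 + 3 = 39.

39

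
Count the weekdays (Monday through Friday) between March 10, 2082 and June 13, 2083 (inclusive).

March 10, 2082 is a Tuesday.
The range spans 461 days (inclusive of both endpoints).
461 = 7 × 65 + 6, so there are 65 full weeks plus 6 extra days.
Each full week contributes 5 weekdays (Mon–Fri): 65 × 5 = 325.
The 6 extra days are Tue, Wed, Thu, Fri, Sat, Sun — 4 of them qualify.
Total: 325 + 4 = 329.

329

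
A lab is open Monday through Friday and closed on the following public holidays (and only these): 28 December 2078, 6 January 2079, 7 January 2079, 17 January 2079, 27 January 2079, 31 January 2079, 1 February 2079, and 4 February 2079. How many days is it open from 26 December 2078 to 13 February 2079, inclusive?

30

26 December 2078 is a Monday.
The range spans 50 days (inclusive of both endpoints).
50 = 7 × 7 + 1, so there are 7 full weeks plus 1 extra day.
Each full week contributes 5 weekdays (Mon–Fri): 7 × 5 = 35.
The 1 extra day is Mon — 1 of them qualifies.
Total: 35 + 1 = 36.
Holidays: 28 December 2078 (Wed); 6 January 2079 (Fri); 7 January 2079 (Sat); 17 January 2079 (Tue); 27 January 2079 (Fri); 31 January 2079 (Tue); 1 February 2079 (Wed); 4 February 2079 (Sat).
6 of the 8 holidays fall on weekdays; the rest are weekends and were already excluded.
Business days: 36 − 6 = 30.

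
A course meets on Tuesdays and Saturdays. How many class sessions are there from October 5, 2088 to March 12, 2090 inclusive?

October 5, 2088 is a Tuesday.
That's 524 days from start to end, counting both.
524 = 7 × 74 + 6, so there are 74 full weeks plus 6 extra days.
Each full week contributes 2 days from the set (Tue, Sat): 74 × 2 = 148.
The 6 extra days are Tuesday, Wednesday, Thursday, Friday, Saturday, Sunday — 2 of them qualify.
Total: 148 + 2 = 150.

150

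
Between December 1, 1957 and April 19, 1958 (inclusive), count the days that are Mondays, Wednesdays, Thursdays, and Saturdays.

December 1, 1957 is a Sunday.
From December 1, 1957 to April 19, 1958 is 140 days inclusive.
140 = 7 × 20, so the span is exactly 20 full weeks.
Each full week contributes 4 days from the set (Mon, Wed, Thu, Sat): 20 × 4 = 80.
Total: 80.

80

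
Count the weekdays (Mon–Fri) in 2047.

261

January 1, 2047 is a Tuesday.
That's 365 days from start to end, counting both.
365 = 7 × 52 + 1, so there are 52 full weeks plus 1 extra day.
Each full week contributes 5 weekdays (Mon–Fri): 52 × 5 = 260.
The 1 extra day is Tuesday — 1 of them qualifies.
Total: 260 + 1 = 261.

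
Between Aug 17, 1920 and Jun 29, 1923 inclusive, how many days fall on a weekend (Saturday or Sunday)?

Aug 17, 1920 is a Tuesday.
From Aug 17, 1920 to Jun 29, 1923 is 1047 days inclusive.
1047 = 7 × 149 + 4, so there are 149 full weeks plus 4 extra days.
Each full week contributes 2 weekend days (Sat, Sun): 149 × 2 = 298.
The 4 extra days are Tue, Wed, Thu, Fri — none qualify.
Total: 298 + 0 = 298.

298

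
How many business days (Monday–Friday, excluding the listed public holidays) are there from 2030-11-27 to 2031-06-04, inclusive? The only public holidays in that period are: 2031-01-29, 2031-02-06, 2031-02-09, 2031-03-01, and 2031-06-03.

2030-11-27 is a Wednesday.
The range spans 190 days (inclusive of both endpoints).
190 = 7 × 27 + 1, so there are 27 full weeks plus 1 extra day.
Each full week contributes 5 weekdays (Mon–Fri): 27 × 5 = 135.
The 1 extra day is Wednesday — 1 of them qualifies.
Total: 135 + 1 = 136.
Holidays: 2031-01-29 (Wed); 2031-02-06 (Thu); 2031-02-09 (Sun); 2031-03-01 (Sat); 2031-06-03 (Tue).
3 of the 5 holidays fall on weekdays; the rest are weekends and were already excluded.
Business days: 136 − 3 = 133.

133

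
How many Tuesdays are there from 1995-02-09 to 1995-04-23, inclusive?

1995-02-09 is a Thursday.
From 1995-02-09 to 1995-04-23 is 74 days inclusive.
74 = 7 × 10 + 4, so there are 10 full weeks plus 4 extra days.
Each full week contributes one Tuesday: 10 so far.
The 4 extra days are Thursday, Friday, Saturday, Sunday — none qualify.
Total: 10 + 0 = 10.

10 Tuesdays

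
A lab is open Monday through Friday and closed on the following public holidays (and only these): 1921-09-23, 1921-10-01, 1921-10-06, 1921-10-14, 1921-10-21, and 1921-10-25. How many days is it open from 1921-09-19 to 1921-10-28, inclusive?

25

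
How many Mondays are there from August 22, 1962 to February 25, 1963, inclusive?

27 Mondays

August 22, 1962 is a Wednesday.
From August 22, 1962 to February 25, 1963 is 188 days inclusive.
188 = 7 × 26 + 6, so there are 26 full weeks plus 6 extra days.
Each full week contributes one Monday: 26 so far.
The 6 extra days are Wed, Thu, Fri, Sat, Sun, Mon — 1 of them qualifies.
Total: 26 + 1 = 27.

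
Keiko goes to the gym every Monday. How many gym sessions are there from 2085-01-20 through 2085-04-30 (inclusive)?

15

2085-01-20 is a Saturday.
That's 101 days from start to end, counting both.
101 = 7 × 14 + 3, so there are 14 full weeks plus 3 extra days.
Each full week contributes one Monday: 14 so far.
The 3 extra days are Sat, Sun, Mon — 1 of them qualifies.
Total: 14 + 1 = 15.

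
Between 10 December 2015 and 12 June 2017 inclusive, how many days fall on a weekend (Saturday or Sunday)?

10 December 2015 is a Thursday.
That's 551 days from start to end, counting both.
551 = 7 × 78 + 5, so there are 78 full weeks plus 5 extra days.
Each full week contributes 2 weekend days (Sat, Sun): 78 × 2 = 156.
The 5 extra days are Thursday, Friday, Saturday, Sunday, Monday — 2 of them qualify.
Total: 156 + 2 = 158.

158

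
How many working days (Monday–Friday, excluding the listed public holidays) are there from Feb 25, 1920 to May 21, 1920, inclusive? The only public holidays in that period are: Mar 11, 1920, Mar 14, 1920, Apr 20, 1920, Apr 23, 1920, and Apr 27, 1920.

59 working days

Feb 25, 1920 is a Wednesday.
From Feb 25, 1920 to May 21, 1920 is 87 days inclusive.
87 = 7 × 12 + 3, so there are 12 full weeks plus 3 extra days.
Each full week contributes 5 weekdays (Mon–Fri): 12 × 5 = 60.
The 3 extra days are Wednesday, Thursday, Friday — 3 of them qualify.
Total: 60 + 3 = 63.
Holidays: Mar 11, 1920 (Thu); Mar 14, 1920 (Sun); Apr 20, 1920 (Tue); Apr 23, 1920 (Fri); Apr 27, 1920 (Tue).
4 of the 5 holidays fall on weekdays; the rest are weekends and were already excluded.
Business days: 63 − 4 = 59.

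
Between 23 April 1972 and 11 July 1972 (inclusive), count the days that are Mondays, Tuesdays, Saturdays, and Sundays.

47

23 April 1972 is a Sunday.
The range spans 80 days (inclusive of both endpoints).
80 = 7 × 11 + 3, so there are 11 full weeks plus 3 extra days.
Each full week contributes 4 days from the set (Mon, Tue, Sat, Sun): 11 × 4 = 44.
The 3 extra days are Sunday, Monday, Tuesday — 3 of them qualify.
Total: 44 + 3 = 47.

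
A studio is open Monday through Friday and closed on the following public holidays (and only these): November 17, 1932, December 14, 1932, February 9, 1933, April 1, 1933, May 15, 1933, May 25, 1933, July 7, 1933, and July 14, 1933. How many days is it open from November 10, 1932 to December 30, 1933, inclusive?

November 10, 1932 is a Thursday.
That's 416 days from start to end, counting both.
416 = 7 × 59 + 3, so there are 59 full weeks plus 3 extra days.
Each full week contributes 5 weekdays (Mon–Fri): 59 × 5 = 295.
The 3 extra days are Thu, Fri, Sat — 2 of them qualify.
Total: 295 + 2 = 297.
Holidays: November 17, 1932 (Thu); December 14, 1932 (Wed); February 9, 1933 (Thu); April 1, 1933 (Sat); May 15, 1933 (Mon); May 25, 1933 (Thu); July 7, 1933 (Fri); July 14, 1933 (Fri).
7 of the 8 holidays fall on weekdays; the rest are weekends and were already excluded.
Business days: 297 − 7 = 290.

290 business days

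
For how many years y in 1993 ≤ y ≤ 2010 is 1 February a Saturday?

2

Day of week of February 1 in each year:
1993: Mon, 1994: Tue, 1995: Wed, 1996: Thu, 1997: Sat ✓, 1998: Sun, 1999: Mon, 2000: Tue, 2001: Thu, 2002: Fri, 2003: Sat ✓, 2004: Sun, 2005: Tue, 2006: Wed, 2007: Thu, 2008: Fri, 2009: Sun, 2010: Mon
Saturdays: 1997, 2003.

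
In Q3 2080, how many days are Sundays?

Jul 1, 2080 is a Monday.
The range spans 92 days (inclusive of both endpoints).
92 = 7 × 13 + 1, so there are 13 full weeks plus 1 extra day.
Each full week contributes one Sunday: 13 so far.
The 1 extra day is Mon — none qualify.
Total: 13 + 0 = 13.

13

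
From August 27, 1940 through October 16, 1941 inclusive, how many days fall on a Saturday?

August 27, 1940 is a Tuesday.
From August 27, 1940 to October 16, 1941 is 416 days inclusive.
416 = 7 × 59 + 3, so there are 59 full weeks plus 3 extra days.
Each full week contributes one Saturday: 59 so far.
The 3 extra days are Tuesday, Wednesday, Thursday — none qualify.
Total: 59 + 0 = 59.

59 Saturdays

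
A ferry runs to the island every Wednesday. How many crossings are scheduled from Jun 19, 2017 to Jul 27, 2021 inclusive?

Jun 19, 2017 is a Monday.
From Jun 19, 2017 to Jul 27, 2021 is 1500 days inclusive.
1500 = 7 × 214 + 2, so there are 214 full weeks plus 2 extra days.
Each full week contributes one Wednesday: 214 so far.
The 2 extra days are Monday, Tuesday — none qualify.
Total: 214 + 0 = 214.

214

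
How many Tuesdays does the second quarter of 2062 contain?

13

April 1, 2062 is a Saturday.
From April 1, 2062 to June 30, 2062 is 91 days inclusive.
91 = 7 × 13, so the span is exactly 13 full weeks.
Each full week contributes one Tuesday: 13 so far.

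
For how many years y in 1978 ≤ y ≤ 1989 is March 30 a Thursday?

2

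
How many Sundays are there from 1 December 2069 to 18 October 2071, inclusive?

99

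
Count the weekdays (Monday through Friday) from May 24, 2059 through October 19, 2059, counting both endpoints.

May 24, 2059 is a Saturday.
That's 149 days from start to end, counting both.
149 = 7 × 21 + 2, so there are 21 full weeks plus 2 extra days.
Each full week contributes 5 weekdays (Mon–Fri): 21 × 5 = 105.
The 2 extra days are Sat, Sun — none qualify.
Total: 105 + 0 = 105.

105 weekdays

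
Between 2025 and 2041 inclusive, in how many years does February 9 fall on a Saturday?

3

Day of week of February 9 in each year:
2025: Sun, 2026: Mon, 2027: Tue, 2028: Wed, 2029: Fri, 2030: Sat ✓, 2031: Sun, 2032: Mon, 2033: Wed, 2034: Thu, 2035: Fri, 2036: Sat ✓, 2037: Mon, 2038: Tue, 2039: Wed, 2040: Thu, 2041: Sat ✓
Saturdays: 2030, 2036, 2041.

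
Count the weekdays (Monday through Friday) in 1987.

261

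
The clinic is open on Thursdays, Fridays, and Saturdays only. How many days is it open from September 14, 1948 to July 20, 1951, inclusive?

446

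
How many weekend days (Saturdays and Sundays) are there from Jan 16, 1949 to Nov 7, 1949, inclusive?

85

Jan 16, 1949 is a Sunday.
That's 296 days from start to end, counting both.
296 = 7 × 42 + 2, so there are 42 full weeks plus 2 extra days.
Each full week contributes 2 weekend days (Sat, Sun): 42 × 2 = 84.
The 2 extra days are Sunday, Monday — 1 of them qualifies.
Total: 84 + 1 = 85.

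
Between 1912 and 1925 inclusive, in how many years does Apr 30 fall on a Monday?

Day of week of April 30 in each year:
1912: Tue, 1913: Wed, 1914: Thu, 1915: Fri, 1916: Sun, 1917: Mon ✓, 1918: Tue, 1919: Wed, 1920: Fri, 1921: Sat, 1922: Sun, 1923: Mon ✓, 1924: Wed, 1925: Thu
Mondays: 1917, 1923.

2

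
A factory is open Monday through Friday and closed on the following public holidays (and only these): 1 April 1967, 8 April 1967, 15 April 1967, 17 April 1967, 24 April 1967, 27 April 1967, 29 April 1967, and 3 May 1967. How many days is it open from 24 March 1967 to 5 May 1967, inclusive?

27 business days

24 March 1967 is a Friday.
That's 43 days from start to end, counting both.
43 = 7 × 6 + 1, so there are 6 full weeks plus 1 extra day.
Each full week contributes 5 weekdays (Mon–Fri): 6 × 5 = 30.
The 1 extra day is Friday — 1 of them qualifies.
Total: 30 + 1 = 31.
Holidays: 1 April 1967 (Sat); 8 April 1967 (Sat); 15 April 1967 (Sat); 17 April 1967 (Mon); 24 April 1967 (Mon); 27 April 1967 (Thu); 29 April 1967 (Sat); 3 May 1967 (Wed).
4 of the 8 holidays fall on weekdays; the rest are weekends and were already excluded.
Business days: 31 − 4 = 27.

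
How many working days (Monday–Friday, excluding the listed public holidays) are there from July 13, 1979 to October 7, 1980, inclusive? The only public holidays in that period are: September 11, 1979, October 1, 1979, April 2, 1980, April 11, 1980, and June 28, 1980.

319 working days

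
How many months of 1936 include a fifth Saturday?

4

A month has five Saturdays exactly when Saturday falls within its first (length − 28) days.
Jan: 31 days, starts Wed → 5 of Wed, Thu, Fri
Feb: 29 days, starts Sat → 5 of Sat ✓
Mar: 31 days, starts Sun → 5 of Sun, Mon, Tue
Apr: 30 days, starts Wed → 5 of Wed, Thu
May: 31 days, starts Fri → 5 of Fri, Sat, Sun ✓
Jun: 30 days, starts Mon → 5 of Mon, Tue
Jul: 31 days, starts Wed → 5 of Wed, Thu, Fri
Aug: 31 days, starts Sat → 5 of Sat, Sun, Mon ✓
Sep: 30 days, starts Tue → 5 of Tue, Wed
Oct: 31 days, starts Thu → 5 of Thu, Fri, Sat ✓
Nov: 30 days, starts Sun → 5 of Sun, Mon
Dec: 31 days, starts Tue → 5 of Tue, Wed, Thu
Months with five Saturdays: Feb, May, Aug, Oct.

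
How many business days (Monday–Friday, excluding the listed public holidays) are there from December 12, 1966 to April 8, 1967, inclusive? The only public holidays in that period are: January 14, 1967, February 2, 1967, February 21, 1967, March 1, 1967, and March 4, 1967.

82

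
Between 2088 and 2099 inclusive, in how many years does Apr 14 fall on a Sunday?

1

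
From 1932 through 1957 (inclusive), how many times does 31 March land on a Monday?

3

Day of week of March 31 in each year:
1932: Thu, 1933: Fri, 1934: Sat, 1935: Sun, 1936: Tue, 1937: Wed, 1938: Thu, 1939: Fri, 1940: Sun, 1941: Mon ✓, 1942: Tue, 1943: Wed, 1944: Fri, 1945: Sat, 1946: Sun, 1947: Mon ✓, 1948: Wed, 1949: Thu, 1950: Fri, 1951: Sat, 1952: Mon ✓, 1953: Tue, 1954: Wed, 1955: Thu, 1956: Sat, 1957: Sun
Mondays: 1941, 1947, 1952.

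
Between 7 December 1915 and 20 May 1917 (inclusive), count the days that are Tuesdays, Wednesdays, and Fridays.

7 December 1915 is a Tuesday.
That's 531 days from start to end, counting both.
531 = 7 × 75 + 6, so there are 75 full weeks plus 6 extra days.
Each full week contributes 3 days from the set (Tue, Wed, Fri): 75 × 3 = 225.
The 6 extra days are Tue, Wed, Thu, Fri, Sat, Sun — 3 of them qualify.
Total: 225 + 3 = 228.

228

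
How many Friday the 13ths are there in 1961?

The 13th falls on a Friday when the month's 13th has weekday Fri.
Jan 13 is Fri ✓; Feb 13 is Mon; Mar 13 is Mon; Apr 13 is Thu; May 13 is Sat; Jun 13 is Tue; Jul 13 is Thu; Aug 13 is Sun; Sep 13 is Wed; Oct 13 is Fri ✓; Nov 13 is Mon; Dec 13 is Wed.
Friday the 13ths: Jan, Oct.

2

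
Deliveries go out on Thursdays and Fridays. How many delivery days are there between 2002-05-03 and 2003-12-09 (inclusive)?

167

2002-05-03 is a Friday.
The range spans 586 days (inclusive of both endpoints).
586 = 7 × 83 + 5, so there are 83 full weeks plus 5 extra days.
Each full week contributes 2 days from the set (Thu, Fri): 83 × 2 = 166.
The 5 extra days are Fri, Sat, Sun, Mon, Tue — 1 of them qualifies.
Total: 166 + 1 = 167.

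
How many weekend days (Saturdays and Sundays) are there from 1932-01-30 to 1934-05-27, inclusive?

1932-01-30 is a Saturday.
From 1932-01-30 to 1934-05-27 is 849 days inclusive.
849 = 7 × 121 + 2, so there are 121 full weeks plus 2 extra days.
Each full week contributes 2 weekend days (Sat, Sun): 121 × 2 = 242.
The 2 extra days are Sat, Sun — 2 of them qualify.
Total: 242 + 2 = 244.

244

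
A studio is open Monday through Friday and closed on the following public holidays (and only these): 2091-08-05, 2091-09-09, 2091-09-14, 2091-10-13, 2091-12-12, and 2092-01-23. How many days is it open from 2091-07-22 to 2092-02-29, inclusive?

157 working days

2091-07-22 is a Sunday.
The range spans 223 days (inclusive of both endpoints).
223 = 7 × 31 + 6, so there are 31 full weeks plus 6 extra days.
Each full week contributes 5 weekdays (Mon–Fri): 31 × 5 = 155.
The 6 extra days are Sun, Mon, Tue, Wed, Thu, Fri — 5 of them qualify.
Total: 155 + 5 = 160.
Holidays: 2091-08-05 (Sun); 2091-09-09 (Sun); 2091-09-14 (Fri); 2091-10-13 (Sat); 2091-12-12 (Wed); 2092-01-23 (Wed).
3 of the 6 holidays fall on weekdays; the rest are weekends and were already excluded.
Business days: 160 − 3 = 157.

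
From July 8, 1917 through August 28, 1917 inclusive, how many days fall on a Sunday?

8 Sundays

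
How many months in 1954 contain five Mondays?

A month has five Mondays exactly when Monday falls within its first (length − 28) days.
Jan: 31 days, starts Fri → 5 of Fri, Sat, Sun
Feb: 28 days, starts Mon → 5 of (none)
Mar: 31 days, starts Mon → 5 of Mon, Tue, Wed ✓
Apr: 30 days, starts Thu → 5 of Thu, Fri
May: 31 days, starts Sat → 5 of Sat, Sun, Mon ✓
Jun: 30 days, starts Tue → 5 of Tue, Wed
Jul: 31 days, starts Thu → 5 of Thu, Fri, Sat
Aug: 31 days, starts Sun → 5 of Sun, Mon, Tue ✓
Sep: 30 days, starts Wed → 5 of Wed, Thu
Oct: 31 days, starts Fri → 5 of Fri, Sat, Sun
Nov: 30 days, starts Mon → 5 of Mon, Tue ✓
Dec: 31 days, starts Wed → 5 of Wed, Thu, Fri
Months with five Mondays: Mar, May, Aug, Nov.

4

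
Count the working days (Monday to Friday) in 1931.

261

Jan 1, 1931 is a Thursday.
That's 365 days from start to end, counting both.
365 = 7 × 52 + 1, so there are 52 full weeks plus 1 extra day.
Each full week contributes 5 weekdays (Mon–Fri): 52 × 5 = 260.
The 1 extra day is Thursday — 1 of them qualifies.
Total: 260 + 1 = 261.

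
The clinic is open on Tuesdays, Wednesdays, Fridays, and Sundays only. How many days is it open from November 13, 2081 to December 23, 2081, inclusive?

23

November 13, 2081 is a Thursday.
That's 41 days from start to end, counting both.
41 = 7 × 5 + 6, so there are 5 full weeks plus 6 extra days.
Each full week contributes 4 days from the set (Tue, Wed, Fri, Sun): 5 × 4 = 20.
The 6 extra days are Thu, Fri, Sat, Sun, Mon, Tue — 3 of them qualify.
Total: 20 + 3 = 23.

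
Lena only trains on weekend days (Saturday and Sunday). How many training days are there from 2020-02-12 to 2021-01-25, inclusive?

100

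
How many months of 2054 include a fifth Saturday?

A month has five Saturdays exactly when Saturday falls within its first (length − 28) days.
Jan: 31 days, starts Thu → 5 of Thu, Fri, Sat ✓
Feb: 28 days, starts Sun → 5 of (none)
Mar: 31 days, starts Sun → 5 of Sun, Mon, Tue
Apr: 30 days, starts Wed → 5 of Wed, Thu
May: 31 days, starts Fri → 5 of Fri, Sat, Sun ✓
Jun: 30 days, starts Mon → 5 of Mon, Tue
Jul: 31 days, starts Wed → 5 of Wed, Thu, Fri
Aug: 31 days, starts Sat → 5 of Sat, Sun, Mon ✓
Sep: 30 days, starts Tue → 5 of Tue, Wed
Oct: 31 days, starts Thu → 5 of Thu, Fri, Sat ✓
Nov: 30 days, starts Sun → 5 of Sun, Mon
Dec: 31 days, starts Tue → 5 of Tue, Wed, Thu
Months with five Saturdays: Jan, May, Aug, Oct.

4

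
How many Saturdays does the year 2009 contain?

52

1 January 2009 is a Thursday.
From 1 January 2009 to 31 December 2009 is 365 days inclusive.
365 = 7 × 52 + 1, so there are 52 full weeks plus 1 extra day.
Each full week contributes one Saturday: 52 so far.
The 1 extra day is Thu — none qualify.
Total: 52 + 0 = 52.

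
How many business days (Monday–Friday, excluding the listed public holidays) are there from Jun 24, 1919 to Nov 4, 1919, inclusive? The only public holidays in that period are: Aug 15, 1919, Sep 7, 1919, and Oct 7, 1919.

94 business days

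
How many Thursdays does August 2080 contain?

5

2080-08-01 is a Thursday.
That's 31 days from start to end, counting both.
31 = 7 × 4 + 3, so there are 4 full weeks plus 3 extra days.
Each full week contributes one Thursday: 4 so far.
The 3 extra days are Thursday, Friday, Saturday — 1 of them qualifies.
Total: 4 + 1 = 5.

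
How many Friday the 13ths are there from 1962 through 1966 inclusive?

8

Friday-the-13ths by year:
1962: Apr, Jul
1963: Sep, Dec
1964: Mar, Nov
1965: Aug
1966: May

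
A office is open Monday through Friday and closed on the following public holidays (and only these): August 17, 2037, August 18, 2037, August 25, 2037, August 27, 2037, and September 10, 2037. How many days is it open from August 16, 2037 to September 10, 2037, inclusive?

August 16, 2037 is a Sunday.
The range spans 26 days (inclusive of both endpoints).
26 = 7 × 3 + 5, so there are 3 full weeks plus 5 extra days.
Each full week contributes 5 weekdays (Mon–Fri): 3 × 5 = 15.
The 5 extra days are Sunday, Monday, Tuesday, Wednesday, Thursday — 4 of them qualify.
Total: 15 + 4 = 19.
Holidays: August 17, 2037 (Mon); August 18, 2037 (Tue); August 25, 2037 (Tue); August 27, 2037 (Thu); September 10, 2037 (Thu).
All 5 holidays fall on weekdays, so subtract 5.
Business days: 19 − 5 = 14.

14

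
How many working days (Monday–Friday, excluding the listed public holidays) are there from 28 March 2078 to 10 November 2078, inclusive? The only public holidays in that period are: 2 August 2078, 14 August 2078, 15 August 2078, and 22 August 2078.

28 March 2078 is a Monday.
That's 228 days from start to end, counting both.
228 = 7 × 32 + 4, so there are 32 full weeks plus 4 extra days.
Each full week contributes 5 weekdays (Mon–Fri): 32 × 5 = 160.
The 4 extra days are Mon, Tue, Wed, Thu — 4 of them qualify.
Total: 160 + 4 = 164.
Holidays: 2 August 2078 (Tue); 14 August 2078 (Sun); 15 August 2078 (Mon); 22 August 2078 (Mon).
3 of the 4 holidays fall on weekdays; the rest are weekends and were already excluded.
Business days: 164 − 3 = 161.

161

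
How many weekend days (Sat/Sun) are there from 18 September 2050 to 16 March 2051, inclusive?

51

18 September 2050 is a Sunday.
From 18 September 2050 to 16 March 2051 is 180 days inclusive.
180 = 7 × 25 + 5, so there are 25 full weeks plus 5 extra days.
Each full week contributes 2 weekend days (Sat, Sun): 25 × 2 = 50.
The 5 extra days are Sunday, Monday, Tuesday, Wednesday, Thursday — 1 of them qualifies.
Total: 50 + 1 = 51.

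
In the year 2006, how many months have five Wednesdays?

A month has five Wednesdays exactly when Wednesday falls within its first (length − 28) days.
Jan: 31 days, starts Sun → 5 of Sun, Mon, Tue
Feb: 28 days, starts Wed → 5 of (none)
Mar: 31 days, starts Wed → 5 of Wed, Thu, Fri ✓
Apr: 30 days, starts Sat → 5 of Sat, Sun
May: 31 days, starts Mon → 5 of Mon, Tue, Wed ✓
Jun: 30 days, starts Thu → 5 of Thu, Fri
Jul: 31 days, starts Sat → 5 of Sat, Sun, Mon
Aug: 31 days, starts Tue → 5 of Tue, Wed, Thu ✓
Sep: 30 days, starts Fri → 5 of Fri, Sat
Oct: 31 days, starts Sun → 5 of Sun, Mon, Tue
Nov: 30 days, starts Wed → 5 of Wed, Thu ✓
Dec: 31 days, starts Fri → 5 of Fri, Sat, Sun
Months with five Wednesdays: Mar, May, Aug, Nov.

4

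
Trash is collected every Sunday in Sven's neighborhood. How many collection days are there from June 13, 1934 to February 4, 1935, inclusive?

June 13, 1934 is a Wednesday.
The range spans 237 days (inclusive of both endpoints).
237 = 7 × 33 + 6, so there are 33 full weeks plus 6 extra days.
Each full week contributes one Sunday: 33 so far.
The 6 extra days are Wed, Thu, Fri, Sat, Sun, Mon — 1 of them qualifies.
Total: 33 + 1 = 34.

34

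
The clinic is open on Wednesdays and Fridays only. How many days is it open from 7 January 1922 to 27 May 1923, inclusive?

144

7 January 1922 is a Saturday.
From 7 January 1922 to 27 May 1923 is 506 days inclusive.
506 = 7 × 72 + 2, so there are 72 full weeks plus 2 extra days.
Each full week contributes 2 days from the set (Wed, Fri): 72 × 2 = 144.
The 2 extra days are Saturday, Sunday — none qualify.
Total: 144 + 0 = 144.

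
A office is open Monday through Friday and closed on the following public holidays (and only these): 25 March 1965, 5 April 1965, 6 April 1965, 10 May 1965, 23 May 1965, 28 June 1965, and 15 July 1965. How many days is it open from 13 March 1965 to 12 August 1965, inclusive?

103

13 March 1965 is a Saturday.
The range spans 153 days (inclusive of both endpoints).
153 = 7 × 21 + 6, so there are 21 full weeks plus 6 extra days.
Each full week contributes 5 weekdays (Mon–Fri): 21 × 5 = 105.
The 6 extra days are Sat, Sun, Mon, Tue, Wed, Thu — 4 of them qualify.
Total: 105 + 4 = 109.
Holidays: 25 March 1965 (Thu); 5 April 1965 (Mon); 6 April 1965 (Tue); 10 May 1965 (Mon); 23 May 1965 (Sun); 28 June 1965 (Mon); 15 July 1965 (Thu).
6 of the 7 holidays fall on weekdays; the rest are weekends and were already excluded.
Business days: 109 − 6 = 103.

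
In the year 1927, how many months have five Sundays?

4

A month has five Sundays exactly when Sunday falls within its first (length − 28) days.
Jan: 31 days, starts Sat → 5 of Sat, Sun, Mon ✓
Feb: 28 days, starts Tue → 5 of (none)
Mar: 31 days, starts Tue → 5 of Tue, Wed, Thu
Apr: 30 days, starts Fri → 5 of Fri, Sat
May: 31 days, starts Sun → 5 of Sun, Mon, Tue ✓
Jun: 30 days, starts Wed → 5 of Wed, Thu
Jul: 31 days, starts Fri → 5 of Fri, Sat, Sun ✓
Aug: 31 days, starts Mon → 5 of Mon, Tue, Wed
Sep: 30 days, starts Thu → 5 of Thu, Fri
Oct: 31 days, starts Sat → 5 of Sat, Sun, Mon ✓
Nov: 30 days, starts Tue → 5 of Tue, Wed
Dec: 31 days, starts Thu → 5 of Thu, Fri, Sat
Months with five Sundays: Jan, May, Jul, Oct.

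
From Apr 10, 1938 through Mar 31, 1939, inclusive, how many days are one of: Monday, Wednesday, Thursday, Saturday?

203

Apr 10, 1938 is a Sunday.
The range spans 356 days (inclusive of both endpoints).
356 = 7 × 50 + 6, so there are 50 full weeks plus 6 extra days.
Each full week contributes 4 days from the set (Mon, Wed, Thu, Sat): 50 × 4 = 200.
The 6 extra days are Sunday, Monday, Tuesday, Wednesday, Thursday, Friday — 3 of them qualify.
Total: 200 + 3 = 203.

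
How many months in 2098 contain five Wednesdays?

5

A month has five Wednesdays exactly when Wednesday falls within its first (length − 28) days.
Jan: 31 days, starts Wed → 5 of Wed, Thu, Fri ✓
Feb: 28 days, starts Sat → 5 of (none)
Mar: 31 days, starts Sat → 5 of Sat, Sun, Mon
Apr: 30 days, starts Tue → 5 of Tue, Wed ✓
May: 31 days, starts Thu → 5 of Thu, Fri, Sat
Jun: 30 days, starts Sun → 5 of Sun, Mon
Jul: 31 days, starts Tue → 5 of Tue, Wed, Thu ✓
Aug: 31 days, starts Fri → 5 of Fri, Sat, Sun
Sep: 30 days, starts Mon → 5 of Mon, Tue
Oct: 31 days, starts Wed → 5 of Wed, Thu, Fri ✓
Nov: 30 days, starts Sat → 5 of Sat, Sun
Dec: 31 days, starts Mon → 5 of Mon, Tue, Wed ✓
Months with five Wednesdays: Jan, Apr, Jul, Oct, Dec.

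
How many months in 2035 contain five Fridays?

4

A month has five Fridays exactly when Friday falls within its first (length − 28) days.
Jan: 31 days, starts Mon → 5 of Mon, Tue, Wed
Feb: 28 days, starts Thu → 5 of (none)
Mar: 31 days, starts Thu → 5 of Thu, Fri, Sat ✓
Apr: 30 days, starts Sun → 5 of Sun, Mon
May: 31 days, starts Tue → 5 of Tue, Wed, Thu
Jun: 30 days, starts Fri → 5 of Fri, Sat ✓
Jul: 31 days, starts Sun → 5 of Sun, Mon, Tue
Aug: 31 days, starts Wed → 5 of Wed, Thu, Fri ✓
Sep: 30 days, starts Sat → 5 of Sat, Sun
Oct: 31 days, starts Mon → 5 of Mon, Tue, Wed
Nov: 30 days, starts Thu → 5 of Thu, Fri ✓
Dec: 31 days, starts Sat → 5 of Sat, Sun, Mon
Months with five Fridays: Mar, Jun, Aug, Nov.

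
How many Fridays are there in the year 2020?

52

2020-01-01 is a Wednesday.
That's 366 days from start to end, counting both.
366 = 7 × 52 + 2, so there are 52 full weeks plus 2 extra days.
Each full week contributes one Friday: 52 so far.
The 2 extra days are Wednesday, Thursday — none qualify.
Total: 52 + 0 = 52.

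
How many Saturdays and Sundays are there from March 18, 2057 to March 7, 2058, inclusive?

March 18, 2057 is a Sunday.
That's 355 days from start to end, counting both.
355 = 7 × 50 + 5, so there are 50 full weeks plus 5 extra days.
Each full week contributes 2 weekend days (Sat, Sun): 50 × 2 = 100.
The 5 extra days are Sun, Mon, Tue, Wed, Thu — 1 of them qualifies.
Total: 100 + 1 = 101.

101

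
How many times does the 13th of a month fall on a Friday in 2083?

The 13th falls on a Friday when the month's 13th has weekday Fri.
Jan 13 is Wed; Feb 13 is Sat; Mar 13 is Sat; Apr 13 is Tue; May 13 is Thu; Jun 13 is Sun; Jul 13 is Tue; Aug 13 is Fri ✓; Sep 13 is Mon; Oct 13 is Wed; Nov 13 is Sat; Dec 13 is Mon.
Friday the 13ths: Aug.

1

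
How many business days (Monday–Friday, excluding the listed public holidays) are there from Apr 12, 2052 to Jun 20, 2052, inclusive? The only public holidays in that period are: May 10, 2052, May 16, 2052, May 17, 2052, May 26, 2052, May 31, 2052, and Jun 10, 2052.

Apr 12, 2052 is a Friday.
That's 70 days from start to end, counting both.
70 = 7 × 10, so the span is exactly 10 full weeks.
Each full week contributes 5 weekdays (Mon–Fri): 10 × 5 = 50.
Total: 50.
Holidays: May 10, 2052 (Fri); May 16, 2052 (Thu); May 17, 2052 (Fri); May 26, 2052 (Sun); May 31, 2052 (Fri); Jun 10, 2052 (Mon).
5 of the 6 holidays fall on weekdays; the rest are weekends and were already excluded.
Business days: 50 − 5 = 45.

45 business days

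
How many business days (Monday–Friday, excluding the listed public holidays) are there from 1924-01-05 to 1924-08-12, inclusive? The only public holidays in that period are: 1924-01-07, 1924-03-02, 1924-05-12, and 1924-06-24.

154

1924-01-05 is a Saturday.
That's 221 days from start to end, counting both.
221 = 7 × 31 + 4, so there are 31 full weeks plus 4 extra days.
Each full week contributes 5 weekdays (Mon–Fri): 31 × 5 = 155.
The 4 extra days are Saturday, Sunday, Monday, Tuesday — 2 of them qualify.
Total: 155 + 2 = 157.
Holidays: 1924-01-07 (Mon); 1924-03-02 (Sun); 1924-05-12 (Mon); 1924-06-24 (Tue).
3 of the 4 holidays fall on weekdays; the rest are weekends and were already excluded.
Business days: 157 − 3 = 154.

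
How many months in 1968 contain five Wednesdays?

4

A month has five Wednesdays exactly when Wednesday falls within its first (length − 28) days.
Jan: 31 days, starts Mon → 5 of Mon, Tue, Wed ✓
Feb: 29 days, starts Thu → 5 of Thu
Mar: 31 days, starts Fri → 5 of Fri, Sat, Sun
Apr: 30 days, starts Mon → 5 of Mon, Tue
May: 31 days, starts Wed → 5 of Wed, Thu, Fri ✓
Jun: 30 days, starts Sat → 5 of Sat, Sun
Jul: 31 days, starts Mon → 5 of Mon, Tue, Wed ✓
Aug: 31 days, starts Thu → 5 of Thu, Fri, Sat
Sep: 30 days, starts Sun → 5 of Sun, Mon
Oct: 31 days, starts Tue → 5 of Tue, Wed, Thu ✓
Nov: 30 days, starts Fri → 5 of Fri, Sat
Dec: 31 days, starts Sun → 5 of Sun, Mon, Tue
Months with five Wednesdays: Jan, May, Jul, Oct.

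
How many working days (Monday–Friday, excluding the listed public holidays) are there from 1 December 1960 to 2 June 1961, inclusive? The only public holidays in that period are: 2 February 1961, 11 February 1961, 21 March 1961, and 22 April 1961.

130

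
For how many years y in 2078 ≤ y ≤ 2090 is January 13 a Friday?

Day of week of January 13 in each year:
2078: Thu, 2079: Fri ✓, 2080: Sat, 2081: Mon, 2082: Tue, 2083: Wed, 2084: Thu, 2085: Sat, 2086: Sun, 2087: Mon, 2088: Tue, 2089: Thu, 2090: Fri ✓
Fridays: 2079, 2090.

2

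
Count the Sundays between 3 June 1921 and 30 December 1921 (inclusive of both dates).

30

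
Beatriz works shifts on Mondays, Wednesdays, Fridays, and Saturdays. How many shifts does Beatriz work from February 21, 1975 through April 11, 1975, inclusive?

February 21, 1975 is a Friday.
That's 50 days from start to end, counting both.
50 = 7 × 7 + 1, so there are 7 full weeks plus 1 extra day.
Each full week contributes 4 days from the set (Mon, Wed, Fri, Sat): 7 × 4 = 28.
The 1 extra day is Friday — 1 of them qualifies.
Total: 28 + 1 = 29.

29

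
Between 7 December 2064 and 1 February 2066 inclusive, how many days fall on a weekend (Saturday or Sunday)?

121

7 December 2064 is a Sunday.
That's 422 days from start to end, counting both.
422 = 7 × 60 + 2, so there are 60 full weeks plus 2 extra days.
Each full week contributes 2 weekend days (Sat, Sun): 60 × 2 = 120.
The 2 extra days are Sunday, Monday — 1 of them qualifies.
Total: 120 + 1 = 121.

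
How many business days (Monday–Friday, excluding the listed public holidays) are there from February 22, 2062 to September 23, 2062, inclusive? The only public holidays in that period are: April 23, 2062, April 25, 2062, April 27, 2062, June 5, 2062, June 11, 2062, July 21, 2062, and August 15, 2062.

148 business days

February 22, 2062 is a Wednesday.
That's 214 days from start to end, counting both.
214 = 7 × 30 + 4, so there are 30 full weeks plus 4 extra days.
Each full week contributes 5 weekdays (Mon–Fri): 30 × 5 = 150.
The 4 extra days are Wednesday, Thursday, Friday, Saturday — 3 of them qualify.
Total: 150 + 3 = 153.
Holidays: April 23, 2062 (Sun); April 25, 2062 (Tue); April 27, 2062 (Thu); June 5, 2062 (Mon); June 11, 2062 (Sun); July 21, 2062 (Fri); August 15, 2062 (Tue).
5 of the 7 holidays fall on weekdays; the rest are weekends and were already excluded.
Business days: 153 − 5 = 148.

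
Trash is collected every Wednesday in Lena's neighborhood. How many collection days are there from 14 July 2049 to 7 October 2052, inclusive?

169

14 July 2049 is a Wednesday.
From 14 July 2049 to 7 October 2052 is 1182 days inclusive.
1182 = 7 × 168 + 6, so there are 168 full weeks plus 6 extra days.
Each full week contributes one Wednesday: 168 so far.
The 6 extra days are Wednesday, Thursday, Friday, Saturday, Sunday, Monday — 1 of them qualifies.
Total: 168 + 1 = 169.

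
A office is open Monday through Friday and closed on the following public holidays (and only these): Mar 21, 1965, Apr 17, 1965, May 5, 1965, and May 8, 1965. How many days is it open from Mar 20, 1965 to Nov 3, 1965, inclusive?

Mar 20, 1965 is a Saturday.
From Mar 20, 1965 to Nov 3, 1965 is 229 days inclusive.
229 = 7 × 32 + 5, so there are 32 full weeks plus 5 extra days.
Each full week contributes 5 weekdays (Mon–Fri): 32 × 5 = 160.
The 5 extra days are Sat, Sun, Mon, Tue, Wed — 3 of them qualify.
Total: 160 + 3 = 163.
Holidays: Mar 21, 1965 (Sun); Apr 17, 1965 (Sat); May 5, 1965 (Wed); May 8, 1965 (Sat).
1 of the 4 holidays fall on weekdays; the rest are weekends and were already excluded.
Business days: 163 − 1 = 162.

162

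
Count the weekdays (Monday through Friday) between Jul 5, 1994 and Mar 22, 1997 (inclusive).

709 weekdays

Jul 5, 1994 is a Tuesday.
That's 992 days from start to end, counting both.
992 = 7 × 141 + 5, so there are 141 full weeks plus 5 extra days.
Each full week contributes 5 weekdays (Mon–Fri): 141 × 5 = 705.
The 5 extra days are Tuesday, Wednesday, Thursday, Friday, Saturday — 4 of them qualify.
Total: 705 + 4 = 709.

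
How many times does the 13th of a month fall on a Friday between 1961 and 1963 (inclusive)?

6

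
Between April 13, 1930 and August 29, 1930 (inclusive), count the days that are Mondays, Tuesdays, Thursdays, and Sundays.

80

April 13, 1930 is a Sunday.
The range spans 139 days (inclusive of both endpoints).
139 = 7 × 19 + 6, so there are 19 full weeks plus 6 extra days.
Each full week contributes 4 days from the set (Mon, Tue, Thu, Sun): 19 × 4 = 76.
The 6 extra days are Sun, Mon, Tue, Wed, Thu, Fri — 4 of them qualify.
Total: 76 + 4 = 80.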